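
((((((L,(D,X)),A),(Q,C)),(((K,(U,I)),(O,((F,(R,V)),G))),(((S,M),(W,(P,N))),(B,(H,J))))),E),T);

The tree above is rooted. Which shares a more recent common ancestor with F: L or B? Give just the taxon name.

B

The MRCA of F and B subtends (((K,(U,I)),(O,((F,(R,V)),G))),(((S,M),(W,(P,N))),(B,(H,J)))) (16 taxa).
The MRCA of F and L subtends ((((L,(D,X)),A),(Q,C)),(((K,(U,I)),(O,((F,(R,V)),G))),(((S,M),(W,(P,N))),(B,(H,J))))) (22 taxa).
The first is nested inside the second, so F shares a more recent common ancestor with B.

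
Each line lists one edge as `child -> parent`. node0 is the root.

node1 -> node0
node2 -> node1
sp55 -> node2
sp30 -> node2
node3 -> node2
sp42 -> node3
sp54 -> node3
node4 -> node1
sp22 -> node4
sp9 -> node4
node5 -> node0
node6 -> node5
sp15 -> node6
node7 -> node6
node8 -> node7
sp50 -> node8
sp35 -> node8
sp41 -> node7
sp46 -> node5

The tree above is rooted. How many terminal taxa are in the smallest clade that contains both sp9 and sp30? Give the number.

6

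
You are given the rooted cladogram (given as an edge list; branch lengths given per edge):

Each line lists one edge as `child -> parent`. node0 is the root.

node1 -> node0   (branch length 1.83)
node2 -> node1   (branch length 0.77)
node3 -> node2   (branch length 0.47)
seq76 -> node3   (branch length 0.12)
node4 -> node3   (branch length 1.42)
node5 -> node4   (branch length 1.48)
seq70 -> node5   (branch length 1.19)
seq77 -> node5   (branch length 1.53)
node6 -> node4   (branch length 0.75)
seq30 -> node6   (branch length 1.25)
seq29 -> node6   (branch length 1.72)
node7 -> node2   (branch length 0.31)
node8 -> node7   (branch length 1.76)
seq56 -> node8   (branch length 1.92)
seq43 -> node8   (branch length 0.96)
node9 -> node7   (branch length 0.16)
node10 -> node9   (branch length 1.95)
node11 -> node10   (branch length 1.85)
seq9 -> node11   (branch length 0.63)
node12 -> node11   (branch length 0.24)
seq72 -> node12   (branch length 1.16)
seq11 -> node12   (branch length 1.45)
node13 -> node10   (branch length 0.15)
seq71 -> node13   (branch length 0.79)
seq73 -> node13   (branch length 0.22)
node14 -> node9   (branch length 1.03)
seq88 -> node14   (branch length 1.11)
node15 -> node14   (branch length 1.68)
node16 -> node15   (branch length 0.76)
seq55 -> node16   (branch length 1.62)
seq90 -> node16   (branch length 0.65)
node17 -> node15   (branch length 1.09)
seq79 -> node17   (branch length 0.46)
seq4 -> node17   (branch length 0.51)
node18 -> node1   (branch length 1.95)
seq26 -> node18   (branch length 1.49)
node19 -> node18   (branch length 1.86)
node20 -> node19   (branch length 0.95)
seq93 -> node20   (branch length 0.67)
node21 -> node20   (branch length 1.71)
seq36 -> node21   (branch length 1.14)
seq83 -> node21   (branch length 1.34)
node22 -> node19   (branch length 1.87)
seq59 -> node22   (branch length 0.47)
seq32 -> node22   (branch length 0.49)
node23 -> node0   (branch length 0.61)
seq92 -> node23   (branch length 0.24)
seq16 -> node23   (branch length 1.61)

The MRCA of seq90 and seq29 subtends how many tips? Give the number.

The MRCA of seq90 and seq29 is the node subtending ((seq76,((seq70,seq77),(seq30,seq29))),((seq56,seq43),(((seq9,(seq72,seq11)),(seq71,seq73)),(seq88,((seq55,seq90),(seq79,seq4)))))).
That clade contains 17 terminal taxa: seq11, seq29, seq30, seq4, seq43, seq55, seq56, seq70, seq71, seq72, seq73, seq76, seq77, seq79, seq88, seq9, seq90.

17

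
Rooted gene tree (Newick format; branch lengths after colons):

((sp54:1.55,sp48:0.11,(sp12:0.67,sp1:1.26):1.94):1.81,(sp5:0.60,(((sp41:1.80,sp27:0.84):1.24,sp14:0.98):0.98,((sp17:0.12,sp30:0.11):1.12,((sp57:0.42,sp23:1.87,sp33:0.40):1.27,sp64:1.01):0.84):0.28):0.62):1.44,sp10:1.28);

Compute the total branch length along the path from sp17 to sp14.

3.48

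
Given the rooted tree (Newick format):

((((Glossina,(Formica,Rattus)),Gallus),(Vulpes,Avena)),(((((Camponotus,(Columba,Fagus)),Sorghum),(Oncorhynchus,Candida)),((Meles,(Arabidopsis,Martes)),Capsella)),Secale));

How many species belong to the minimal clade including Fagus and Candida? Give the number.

6

The MRCA of Fagus and Candida is the node subtending (((Camponotus,(Columba,Fagus)),Sorghum),(Oncorhynchus,Candida)).
That clade contains 6 terminal taxa: Camponotus, Candida, Columba, Fagus, Oncorhynchus, Sorghum.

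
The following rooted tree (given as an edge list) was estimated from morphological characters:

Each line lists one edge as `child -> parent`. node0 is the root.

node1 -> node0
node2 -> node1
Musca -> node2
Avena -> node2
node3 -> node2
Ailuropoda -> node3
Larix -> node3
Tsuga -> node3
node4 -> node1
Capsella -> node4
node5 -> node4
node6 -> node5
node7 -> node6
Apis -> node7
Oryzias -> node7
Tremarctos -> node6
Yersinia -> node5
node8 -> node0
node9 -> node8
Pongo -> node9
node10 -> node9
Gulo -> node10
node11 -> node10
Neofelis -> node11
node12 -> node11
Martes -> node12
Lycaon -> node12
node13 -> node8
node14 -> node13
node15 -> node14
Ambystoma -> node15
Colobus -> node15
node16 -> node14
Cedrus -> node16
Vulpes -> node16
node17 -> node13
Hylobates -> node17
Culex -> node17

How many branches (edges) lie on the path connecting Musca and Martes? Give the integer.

The MRCA of Musca and Martes is the root of the tree.
From Musca up to that node: 3 branches. From Martes up to the same node: 6 branches. Total: 3 + 6 = 9.

9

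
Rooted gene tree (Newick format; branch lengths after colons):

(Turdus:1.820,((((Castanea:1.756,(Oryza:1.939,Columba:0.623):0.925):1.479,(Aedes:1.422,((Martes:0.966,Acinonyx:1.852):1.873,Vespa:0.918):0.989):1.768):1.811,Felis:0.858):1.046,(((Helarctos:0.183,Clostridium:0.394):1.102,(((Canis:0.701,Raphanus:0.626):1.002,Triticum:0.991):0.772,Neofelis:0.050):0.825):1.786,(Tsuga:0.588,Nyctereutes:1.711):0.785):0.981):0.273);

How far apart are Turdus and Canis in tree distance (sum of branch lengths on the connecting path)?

The path runs Turdus → … → MRCA → … → Canis; the MRCA is the root of the tree.
Branch lengths along that path: 1.820 + 0.273 + 0.981 + 1.786 + 0.825 + 0.772 + 1.002 + 0.701 = 8.160.

8.160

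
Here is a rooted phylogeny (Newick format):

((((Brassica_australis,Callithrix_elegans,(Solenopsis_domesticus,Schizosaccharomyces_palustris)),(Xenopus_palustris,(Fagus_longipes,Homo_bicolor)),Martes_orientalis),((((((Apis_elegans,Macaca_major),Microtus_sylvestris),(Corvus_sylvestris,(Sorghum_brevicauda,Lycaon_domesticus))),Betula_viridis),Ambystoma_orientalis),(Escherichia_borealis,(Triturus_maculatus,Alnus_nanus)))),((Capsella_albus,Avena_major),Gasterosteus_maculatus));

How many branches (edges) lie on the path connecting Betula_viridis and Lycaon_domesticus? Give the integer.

5

The MRCA of Betula_viridis and Lycaon_domesticus is the node subtending ((((Apis_elegans,Macaca_major),Microtus_sylvestris),(Corvus_sylvestris,(Sorghum_brevicauda,Lycaon_domesticus))),Betula_viridis).
From Betula_viridis up to that node: 1 branch. From Lycaon_domesticus up to the same node: 4 branches. Total: 1 + 4 = 5.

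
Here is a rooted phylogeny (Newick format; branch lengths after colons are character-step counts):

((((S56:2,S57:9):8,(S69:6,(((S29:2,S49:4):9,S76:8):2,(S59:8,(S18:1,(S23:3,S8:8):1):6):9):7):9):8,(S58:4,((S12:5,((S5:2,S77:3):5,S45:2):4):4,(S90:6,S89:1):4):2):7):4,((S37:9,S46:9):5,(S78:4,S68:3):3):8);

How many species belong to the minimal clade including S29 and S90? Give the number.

17

The MRCA of S29 and S90 is the node subtending (((S56,S57),(S69,(((S29,S49),S76),(S59,(S18,(S23,S8)))))),(S58,((S12,((S5,S77),S45)),(S90,S89)))).
That clade contains 17 terminal taxa: S12, S18, S23, S29, S45, S49, S5, S56, S57, S58, S59, S69, S76, S77, S8, S89, S90.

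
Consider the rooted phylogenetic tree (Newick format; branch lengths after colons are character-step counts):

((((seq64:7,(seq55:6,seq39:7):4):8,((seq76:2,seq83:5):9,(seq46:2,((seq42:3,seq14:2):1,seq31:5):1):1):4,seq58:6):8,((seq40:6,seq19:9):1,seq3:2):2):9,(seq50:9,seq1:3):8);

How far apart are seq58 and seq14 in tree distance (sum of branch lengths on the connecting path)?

The path runs seq58 → … → MRCA → … → seq14; the MRCA is the node subtending ((seq64,(seq55,seq39)),((seq76,seq83),(seq46,((seq42,seq14),seq31))),seq58).
Branch lengths along that path: 6 + 4 + 1 + 1 + 1 + 2 = 15.

15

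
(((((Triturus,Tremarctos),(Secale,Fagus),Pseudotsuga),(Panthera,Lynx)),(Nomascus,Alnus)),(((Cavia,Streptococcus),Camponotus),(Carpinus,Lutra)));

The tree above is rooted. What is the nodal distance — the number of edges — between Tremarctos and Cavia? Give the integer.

9

The MRCA of Tremarctos and Cavia is the root of the tree.
From Tremarctos up to that node: 5 branches. From Cavia up to the same node: 4 branches. Total: 5 + 4 = 9.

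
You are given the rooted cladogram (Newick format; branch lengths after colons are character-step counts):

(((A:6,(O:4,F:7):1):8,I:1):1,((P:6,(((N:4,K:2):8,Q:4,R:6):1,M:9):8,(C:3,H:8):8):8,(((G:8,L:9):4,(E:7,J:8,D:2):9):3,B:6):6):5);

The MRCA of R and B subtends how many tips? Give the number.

The MRCA of R and B is the node subtending ((P,(((N,K),Q,R),M),(C,H)),(((G,L),(E,J,D)),B)).
That clade contains 14 terminal taxa: B, C, D, E, G, H, J, K, L, M, N, P, Q, R.

14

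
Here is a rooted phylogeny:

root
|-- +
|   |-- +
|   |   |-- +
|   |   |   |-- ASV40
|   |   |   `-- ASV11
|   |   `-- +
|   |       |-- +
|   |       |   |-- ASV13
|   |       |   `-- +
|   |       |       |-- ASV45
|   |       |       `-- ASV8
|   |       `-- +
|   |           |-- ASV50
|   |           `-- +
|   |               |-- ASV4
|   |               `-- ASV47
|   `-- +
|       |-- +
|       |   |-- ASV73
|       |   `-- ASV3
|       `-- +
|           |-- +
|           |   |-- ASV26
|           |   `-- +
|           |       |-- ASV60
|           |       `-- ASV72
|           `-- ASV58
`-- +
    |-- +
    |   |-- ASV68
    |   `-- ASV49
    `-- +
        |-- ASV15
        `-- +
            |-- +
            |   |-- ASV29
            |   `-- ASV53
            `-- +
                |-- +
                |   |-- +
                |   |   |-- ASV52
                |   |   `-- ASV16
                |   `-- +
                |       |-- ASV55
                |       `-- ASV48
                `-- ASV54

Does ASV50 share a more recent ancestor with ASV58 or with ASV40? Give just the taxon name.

The MRCA of ASV50 and ASV40 subtends ((ASV40,ASV11),((ASV13,(ASV45,ASV8)),(ASV50,(ASV4,ASV47)))) (8 taxa).
The MRCA of ASV50 and ASV58 subtends (((ASV40,ASV11),((ASV13,(ASV45,ASV8)),(ASV50,(ASV4,ASV47)))),((ASV73,ASV3),((ASV26,(ASV60,ASV72)),ASV58))) (14 taxa).
The first is nested inside the second, so ASV50 shares a more recent common ancestor with ASV40.

ASV40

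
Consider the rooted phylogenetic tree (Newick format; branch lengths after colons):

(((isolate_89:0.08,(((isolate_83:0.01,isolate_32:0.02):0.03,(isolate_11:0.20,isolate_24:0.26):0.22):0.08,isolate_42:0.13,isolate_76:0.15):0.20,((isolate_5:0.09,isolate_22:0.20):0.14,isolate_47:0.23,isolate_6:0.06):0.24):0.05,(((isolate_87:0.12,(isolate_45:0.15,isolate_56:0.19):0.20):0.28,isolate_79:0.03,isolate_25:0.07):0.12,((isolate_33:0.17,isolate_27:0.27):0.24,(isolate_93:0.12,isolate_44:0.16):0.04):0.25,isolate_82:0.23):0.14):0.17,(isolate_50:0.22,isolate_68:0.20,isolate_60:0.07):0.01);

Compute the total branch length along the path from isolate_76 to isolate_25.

The path runs isolate_76 → … → MRCA → … → isolate_25; the MRCA is the node subtending ((isolate_89,(((isolate_83,isolate_32),(isolate_11,isolate_24)),isolate_42,isolate_76),((isolate_5,isolate_22),isolate_47,isolate_6)),(((isolate_87,(isolate_45,isolate_56)),isolate_79,isolate_25),((isolate_33,isolate_27),(isolate_93,isolate_44)),isolate_82)).
Branch lengths along that path: 0.15 + 0.20 + 0.05 + 0.14 + 0.12 + 0.07 = 0.73.

0.73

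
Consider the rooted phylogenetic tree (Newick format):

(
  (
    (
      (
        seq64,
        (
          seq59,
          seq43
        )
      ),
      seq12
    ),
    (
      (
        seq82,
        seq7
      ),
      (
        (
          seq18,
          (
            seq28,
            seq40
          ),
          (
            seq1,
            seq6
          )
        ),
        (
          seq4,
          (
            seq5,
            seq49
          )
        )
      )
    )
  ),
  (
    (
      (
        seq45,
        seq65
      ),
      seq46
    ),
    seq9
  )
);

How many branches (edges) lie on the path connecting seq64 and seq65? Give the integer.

8

The MRCA of seq64 and seq65 is the root of the tree.
From seq64 up to that node: 4 branches. From seq65 up to the same node: 4 branches. Total: 4 + 4 = 8.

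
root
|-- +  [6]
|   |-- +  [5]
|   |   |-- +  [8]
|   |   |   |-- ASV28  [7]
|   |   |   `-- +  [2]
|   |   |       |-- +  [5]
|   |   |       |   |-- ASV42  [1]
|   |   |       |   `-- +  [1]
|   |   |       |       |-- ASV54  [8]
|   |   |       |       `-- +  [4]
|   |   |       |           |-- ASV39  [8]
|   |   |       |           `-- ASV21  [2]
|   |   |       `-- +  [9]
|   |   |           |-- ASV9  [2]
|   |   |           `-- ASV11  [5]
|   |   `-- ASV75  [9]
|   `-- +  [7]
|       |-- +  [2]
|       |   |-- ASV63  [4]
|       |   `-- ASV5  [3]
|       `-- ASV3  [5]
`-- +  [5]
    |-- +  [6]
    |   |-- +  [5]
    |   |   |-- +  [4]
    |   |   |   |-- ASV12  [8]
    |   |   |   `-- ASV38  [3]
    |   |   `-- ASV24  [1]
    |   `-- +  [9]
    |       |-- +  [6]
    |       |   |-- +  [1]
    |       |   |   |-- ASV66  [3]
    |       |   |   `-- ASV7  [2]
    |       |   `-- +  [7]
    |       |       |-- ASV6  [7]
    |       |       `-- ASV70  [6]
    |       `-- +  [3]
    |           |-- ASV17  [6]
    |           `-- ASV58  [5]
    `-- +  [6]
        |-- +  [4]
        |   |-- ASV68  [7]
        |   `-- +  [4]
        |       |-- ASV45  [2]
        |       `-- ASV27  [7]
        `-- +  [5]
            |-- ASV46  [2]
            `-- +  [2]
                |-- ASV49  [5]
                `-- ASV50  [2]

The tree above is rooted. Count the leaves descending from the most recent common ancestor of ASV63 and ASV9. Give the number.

The MRCA of ASV63 and ASV9 is the node subtending (((ASV28,((ASV42,(ASV54,(ASV39,ASV21))),(ASV9,ASV11))),ASV75),((ASV63,ASV5),ASV3)).
That clade contains 11 terminal taxa: ASV11, ASV21, ASV28, ASV3, ASV39, ASV42, ASV5, ASV54, ASV63, ASV75, ASV9.

11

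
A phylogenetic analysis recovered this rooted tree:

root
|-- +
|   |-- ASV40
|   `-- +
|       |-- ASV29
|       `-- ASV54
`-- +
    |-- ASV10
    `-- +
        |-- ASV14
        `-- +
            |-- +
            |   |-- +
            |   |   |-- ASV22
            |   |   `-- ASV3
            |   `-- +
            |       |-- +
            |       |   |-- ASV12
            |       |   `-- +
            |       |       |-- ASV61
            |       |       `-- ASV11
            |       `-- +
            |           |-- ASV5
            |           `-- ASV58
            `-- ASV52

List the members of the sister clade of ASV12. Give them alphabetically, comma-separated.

ASV12 attaches to the tree at the node subtending (ASV12,(ASV61,ASV11)).
The other lineage descending from that same node — the sister group — is (ASV61,ASV11); its 2 tips in alphabetical order are the answer.

ASV11, ASV61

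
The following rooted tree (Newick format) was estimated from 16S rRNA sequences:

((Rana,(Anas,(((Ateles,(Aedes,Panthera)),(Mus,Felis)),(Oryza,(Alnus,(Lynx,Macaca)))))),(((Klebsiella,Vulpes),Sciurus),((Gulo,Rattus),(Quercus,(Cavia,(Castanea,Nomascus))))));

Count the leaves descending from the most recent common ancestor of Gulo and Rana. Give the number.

20

The MRCA of Gulo and Rana is the root, so the clade is the entire tree.
That clade contains 20 terminal taxa: Aedes, Alnus, Anas, Ateles, Castanea, Cavia, Felis, Gulo, Klebsiella, Lynx, Macaca, Mus, Nomascus, Oryza, Panthera, Quercus, Rana, Rattus, Sciurus, Vulpes.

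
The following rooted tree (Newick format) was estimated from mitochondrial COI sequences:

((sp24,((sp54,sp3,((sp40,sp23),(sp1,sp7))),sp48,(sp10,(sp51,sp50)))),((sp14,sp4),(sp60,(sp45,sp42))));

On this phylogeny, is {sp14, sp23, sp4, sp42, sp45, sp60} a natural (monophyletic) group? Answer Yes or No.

No

The MRCA of the listed taxa is the root, so the smallest clade containing them is the whole tree.
That clade also contains sp1, sp10, sp24, sp3, sp40, sp48, sp50, sp51, sp54, sp7, which are not in the proposed group, so the group is not monophyletic.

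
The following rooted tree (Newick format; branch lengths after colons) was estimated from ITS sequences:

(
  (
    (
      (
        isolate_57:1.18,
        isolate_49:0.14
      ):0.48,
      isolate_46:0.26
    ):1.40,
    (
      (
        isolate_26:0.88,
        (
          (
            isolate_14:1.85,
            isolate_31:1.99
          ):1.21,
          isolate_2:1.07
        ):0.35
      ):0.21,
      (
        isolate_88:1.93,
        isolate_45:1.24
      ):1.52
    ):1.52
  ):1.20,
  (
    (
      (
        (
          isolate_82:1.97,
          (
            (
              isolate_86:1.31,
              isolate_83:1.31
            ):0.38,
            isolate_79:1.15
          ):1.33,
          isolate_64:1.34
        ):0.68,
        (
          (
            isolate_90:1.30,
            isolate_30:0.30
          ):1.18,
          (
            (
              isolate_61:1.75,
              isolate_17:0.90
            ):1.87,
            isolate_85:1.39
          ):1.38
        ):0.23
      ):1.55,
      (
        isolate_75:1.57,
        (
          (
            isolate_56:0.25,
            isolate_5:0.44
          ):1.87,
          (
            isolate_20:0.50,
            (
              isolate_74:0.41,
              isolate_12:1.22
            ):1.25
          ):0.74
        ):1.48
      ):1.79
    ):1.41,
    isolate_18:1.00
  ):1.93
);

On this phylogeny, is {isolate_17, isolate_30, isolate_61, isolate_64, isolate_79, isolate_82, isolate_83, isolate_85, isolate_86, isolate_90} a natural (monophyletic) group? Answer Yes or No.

Yes

The most recent common ancestor of these taxa subtends ((isolate_82,((isolate_86,isolate_83),isolate_79),isolate_64),((isolate_90,isolate_30),((isolate_61,isolate_17),isolate_85))).
That clade has exactly 10 tips — every listed taxon and nothing else — so the group is monophyletic.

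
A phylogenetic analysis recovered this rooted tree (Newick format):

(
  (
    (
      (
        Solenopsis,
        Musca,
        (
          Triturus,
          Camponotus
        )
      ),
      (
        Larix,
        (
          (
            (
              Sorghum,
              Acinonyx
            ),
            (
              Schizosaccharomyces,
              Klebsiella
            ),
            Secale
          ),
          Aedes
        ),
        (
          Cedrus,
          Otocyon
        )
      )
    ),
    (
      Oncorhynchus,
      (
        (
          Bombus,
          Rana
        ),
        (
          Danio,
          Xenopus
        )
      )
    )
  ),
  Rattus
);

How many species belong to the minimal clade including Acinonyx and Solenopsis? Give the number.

The MRCA of Acinonyx and Solenopsis is the node subtending ((Solenopsis,Musca,(Triturus,Camponotus)),(Larix,(((Sorghum,Acinonyx),(Schizosaccharomyces,Klebsiella),Secale),Aedes),(Cedrus,Otocyon))).
That clade contains 13 terminal taxa: Acinonyx, Aedes, Camponotus, Cedrus, Klebsiella, Larix, Musca, Otocyon, Schizosaccharomyces, Secale, Solenopsis, Sorghum, Triturus.

13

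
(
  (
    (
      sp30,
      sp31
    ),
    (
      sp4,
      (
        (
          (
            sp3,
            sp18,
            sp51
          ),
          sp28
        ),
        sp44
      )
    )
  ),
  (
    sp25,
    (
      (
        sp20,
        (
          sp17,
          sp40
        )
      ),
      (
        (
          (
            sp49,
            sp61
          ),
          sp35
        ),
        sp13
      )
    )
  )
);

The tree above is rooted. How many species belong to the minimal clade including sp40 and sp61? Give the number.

7

The MRCA of sp40 and sp61 is the node subtending ((sp20,(sp17,sp40)),(((sp49,sp61),sp35),sp13)).
That clade contains 7 terminal taxa: sp13, sp17, sp20, sp35, sp40, sp49, sp61.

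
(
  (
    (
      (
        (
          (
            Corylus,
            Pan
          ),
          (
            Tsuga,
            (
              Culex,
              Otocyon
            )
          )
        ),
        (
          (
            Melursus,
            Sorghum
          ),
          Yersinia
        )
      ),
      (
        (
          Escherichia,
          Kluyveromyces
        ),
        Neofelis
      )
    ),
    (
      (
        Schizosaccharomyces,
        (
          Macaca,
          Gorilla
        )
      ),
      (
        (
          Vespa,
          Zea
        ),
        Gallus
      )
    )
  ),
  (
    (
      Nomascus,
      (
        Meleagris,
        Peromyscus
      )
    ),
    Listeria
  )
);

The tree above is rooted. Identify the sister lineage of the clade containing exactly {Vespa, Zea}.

The clade containing exactly {Vespa, Zea} attaches to the tree at the node subtending ((Vespa,Zea),Gallus).
The other lineage descending from that same node — the sister group — is the single tip Gallus.

Gallus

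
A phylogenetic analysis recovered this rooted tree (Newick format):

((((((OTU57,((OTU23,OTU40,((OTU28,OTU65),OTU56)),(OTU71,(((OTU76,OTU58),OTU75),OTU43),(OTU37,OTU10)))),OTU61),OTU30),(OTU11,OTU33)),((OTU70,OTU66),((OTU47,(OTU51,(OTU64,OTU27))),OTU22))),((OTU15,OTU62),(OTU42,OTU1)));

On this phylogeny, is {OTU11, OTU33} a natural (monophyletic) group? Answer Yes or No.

Yes

The most recent common ancestor of these taxa subtends (OTU11,OTU33).
That clade has exactly 2 tips — every listed taxon and nothing else — so the group is monophyletic.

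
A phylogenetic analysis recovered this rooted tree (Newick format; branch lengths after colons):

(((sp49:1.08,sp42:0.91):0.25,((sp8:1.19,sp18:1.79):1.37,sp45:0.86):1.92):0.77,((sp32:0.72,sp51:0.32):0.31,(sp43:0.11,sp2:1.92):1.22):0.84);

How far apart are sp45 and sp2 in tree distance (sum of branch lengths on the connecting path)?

The path runs sp45 → … → MRCA → … → sp2; the MRCA is the root of the tree.
Branch lengths along that path: 0.86 + 1.92 + 0.77 + 0.84 + 1.22 + 1.92 = 7.53.

7.53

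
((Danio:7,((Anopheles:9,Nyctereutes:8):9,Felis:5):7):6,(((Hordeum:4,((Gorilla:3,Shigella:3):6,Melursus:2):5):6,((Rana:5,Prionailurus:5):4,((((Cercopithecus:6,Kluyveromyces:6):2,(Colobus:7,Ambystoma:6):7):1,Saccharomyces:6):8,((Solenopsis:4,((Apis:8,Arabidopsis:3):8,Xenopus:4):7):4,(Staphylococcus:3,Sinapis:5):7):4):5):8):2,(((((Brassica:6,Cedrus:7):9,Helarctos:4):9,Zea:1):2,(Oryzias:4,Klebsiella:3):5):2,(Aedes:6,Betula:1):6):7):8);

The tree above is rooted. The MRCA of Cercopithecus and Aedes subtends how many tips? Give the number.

25

The MRCA of Cercopithecus and Aedes is the node subtending (((Hordeum,((Gorilla,Shigella),Melursus)),((Rana,Prionailurus),((((Cercopithecus,Kluyveromyces),(Colobus,Ambystoma)),Saccharomyces),((Solenopsis,((Apis,Arabidopsis),Xenopus)),(Staphylococcus,Sinapis))))),(((((Brassica,Cedrus),Helarctos),Zea),(Oryzias,Klebsiella)),(Aedes,Betula))).
That clade contains 25 terminal taxa: Aedes, Ambystoma, Apis, Arabidopsis, Betula, Brassica, Cedrus, Cercopithecus, Colobus, Gorilla, Helarctos, Hordeum, Klebsiella, Kluyveromyces, Melursus, Oryzias, Prionailurus, Rana, Saccharomyces, Shigella, Sinapis, Solenopsis, Staphylococcus, Xenopus, Zea.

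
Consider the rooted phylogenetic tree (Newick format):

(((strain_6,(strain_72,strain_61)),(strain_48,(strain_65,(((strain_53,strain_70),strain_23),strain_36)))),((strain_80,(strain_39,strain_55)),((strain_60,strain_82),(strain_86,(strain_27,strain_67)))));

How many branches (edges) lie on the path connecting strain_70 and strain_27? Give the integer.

The MRCA of strain_70 and strain_27 is the root of the tree.
From strain_70 up to that node: 7 branches. From strain_27 up to the same node: 5 branches. Total: 7 + 5 = 12.

12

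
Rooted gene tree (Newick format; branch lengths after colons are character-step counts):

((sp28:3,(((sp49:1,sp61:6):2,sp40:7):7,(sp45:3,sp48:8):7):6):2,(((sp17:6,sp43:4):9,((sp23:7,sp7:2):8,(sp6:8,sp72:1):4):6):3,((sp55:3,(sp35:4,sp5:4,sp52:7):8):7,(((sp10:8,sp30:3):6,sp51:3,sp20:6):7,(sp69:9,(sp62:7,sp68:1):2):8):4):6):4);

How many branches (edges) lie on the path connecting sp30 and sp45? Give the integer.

10

The MRCA of sp30 and sp45 is the root of the tree.
From sp30 up to that node: 6 branches. From sp45 up to the same node: 4 branches. Total: 6 + 4 = 10.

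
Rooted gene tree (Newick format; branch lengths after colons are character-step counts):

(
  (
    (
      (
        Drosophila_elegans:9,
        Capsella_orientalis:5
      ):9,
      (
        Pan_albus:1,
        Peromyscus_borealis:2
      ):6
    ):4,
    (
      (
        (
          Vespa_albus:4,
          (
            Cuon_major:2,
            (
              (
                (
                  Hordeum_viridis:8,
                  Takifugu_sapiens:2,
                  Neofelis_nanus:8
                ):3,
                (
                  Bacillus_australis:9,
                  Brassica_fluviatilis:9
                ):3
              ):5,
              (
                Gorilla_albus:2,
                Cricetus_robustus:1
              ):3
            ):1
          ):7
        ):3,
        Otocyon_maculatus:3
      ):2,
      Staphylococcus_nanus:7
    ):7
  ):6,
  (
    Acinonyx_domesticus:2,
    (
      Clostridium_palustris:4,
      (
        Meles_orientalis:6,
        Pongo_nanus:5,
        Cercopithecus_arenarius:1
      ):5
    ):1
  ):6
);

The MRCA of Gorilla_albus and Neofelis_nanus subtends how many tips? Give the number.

7

The MRCA of Gorilla_albus and Neofelis_nanus is the node subtending (((Hordeum_viridis,Takifugu_sapiens,Neofelis_nanus),(Bacillus_australis,Brassica_fluviatilis)),(Gorilla_albus,Cricetus_robustus)).
That clade contains 7 terminal taxa: Bacillus_australis, Brassica_fluviatilis, Cricetus_robustus, Gorilla_albus, Hordeum_viridis, Neofelis_nanus, Takifugu_sapiens.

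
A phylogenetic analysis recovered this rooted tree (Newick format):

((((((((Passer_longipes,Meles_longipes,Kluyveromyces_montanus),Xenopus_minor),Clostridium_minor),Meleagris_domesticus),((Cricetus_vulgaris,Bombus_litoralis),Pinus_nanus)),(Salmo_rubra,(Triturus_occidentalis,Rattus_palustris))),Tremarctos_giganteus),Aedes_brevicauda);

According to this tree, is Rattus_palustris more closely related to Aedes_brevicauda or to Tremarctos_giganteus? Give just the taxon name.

Tremarctos_giganteus

The MRCA of Rattus_palustris and Tremarctos_giganteus subtends (((((((Passer_longipes,Meles_longipes,Kluyveromyces_montanus),Xenopus_minor),Clostridium_minor),Meleagris_domesticus),((Cricetus_vulgaris,Bombus_litoralis),Pinus_nanus)),(Salmo_rubra,(Triturus_occidentalis,Rattus_palustris))),Tremarctos_giganteus) (13 taxa).
The MRCA of Rattus_palustris and Aedes_brevicauda is the root, subtending the entire tree (14 taxa).
The first is nested inside the second, so Rattus_palustris shares a more recent common ancestor with Tremarctos_giganteus.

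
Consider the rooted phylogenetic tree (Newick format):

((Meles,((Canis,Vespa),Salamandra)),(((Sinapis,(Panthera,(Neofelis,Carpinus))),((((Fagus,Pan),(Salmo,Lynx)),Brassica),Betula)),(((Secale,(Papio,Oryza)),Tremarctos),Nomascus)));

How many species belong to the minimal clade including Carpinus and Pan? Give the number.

10

The MRCA of Carpinus and Pan is the node subtending ((Sinapis,(Panthera,(Neofelis,Carpinus))),((((Fagus,Pan),(Salmo,Lynx)),Brassica),Betula)).
That clade contains 10 terminal taxa: Betula, Brassica, Carpinus, Fagus, Lynx, Neofelis, Pan, Panthera, Salmo, Sinapis.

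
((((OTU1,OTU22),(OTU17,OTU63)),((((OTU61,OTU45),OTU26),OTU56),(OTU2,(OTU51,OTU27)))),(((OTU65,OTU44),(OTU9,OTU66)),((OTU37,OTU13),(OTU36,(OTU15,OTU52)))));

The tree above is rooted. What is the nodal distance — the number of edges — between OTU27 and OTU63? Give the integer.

7

The MRCA of OTU27 and OTU63 is the node subtending (((OTU1,OTU22),(OTU17,OTU63)),((((OTU61,OTU45),OTU26),OTU56),(OTU2,(OTU51,OTU27)))).
From OTU27 up to that node: 4 branches. From OTU63 up to the same node: 3 branches. Total: 4 + 3 = 7.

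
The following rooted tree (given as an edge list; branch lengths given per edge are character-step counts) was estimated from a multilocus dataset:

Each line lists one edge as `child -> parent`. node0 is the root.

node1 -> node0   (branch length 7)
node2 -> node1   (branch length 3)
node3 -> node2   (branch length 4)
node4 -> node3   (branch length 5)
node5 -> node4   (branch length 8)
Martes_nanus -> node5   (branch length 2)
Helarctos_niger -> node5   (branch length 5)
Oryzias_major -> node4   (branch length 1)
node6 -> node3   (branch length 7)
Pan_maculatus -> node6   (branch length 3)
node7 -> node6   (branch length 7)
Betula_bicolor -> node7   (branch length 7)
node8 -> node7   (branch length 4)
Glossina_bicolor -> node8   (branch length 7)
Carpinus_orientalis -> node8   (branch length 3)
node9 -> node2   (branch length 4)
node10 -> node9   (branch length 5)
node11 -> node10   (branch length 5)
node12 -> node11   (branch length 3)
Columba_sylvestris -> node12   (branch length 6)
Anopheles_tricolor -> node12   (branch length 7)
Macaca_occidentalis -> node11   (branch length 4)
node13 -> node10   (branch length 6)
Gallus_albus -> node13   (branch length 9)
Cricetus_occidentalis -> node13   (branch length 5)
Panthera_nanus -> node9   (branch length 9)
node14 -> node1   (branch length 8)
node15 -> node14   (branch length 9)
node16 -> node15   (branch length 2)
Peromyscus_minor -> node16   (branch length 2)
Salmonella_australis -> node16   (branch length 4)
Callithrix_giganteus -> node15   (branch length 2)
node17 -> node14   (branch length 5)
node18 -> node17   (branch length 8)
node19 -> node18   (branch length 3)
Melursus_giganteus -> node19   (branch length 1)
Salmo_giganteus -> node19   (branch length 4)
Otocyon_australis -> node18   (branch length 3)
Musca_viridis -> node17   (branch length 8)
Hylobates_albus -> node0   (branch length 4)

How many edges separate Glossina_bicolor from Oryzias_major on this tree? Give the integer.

The MRCA of Glossina_bicolor and Oryzias_major is the node subtending (((Martes_nanus,Helarctos_niger),Oryzias_major),(Pan_maculatus,(Betula_bicolor,(Glossina_bicolor,Carpinus_orientalis)))).
From Glossina_bicolor up to that node: 4 branches. From Oryzias_major up to the same node: 2 branches. Total: 4 + 2 = 6.

6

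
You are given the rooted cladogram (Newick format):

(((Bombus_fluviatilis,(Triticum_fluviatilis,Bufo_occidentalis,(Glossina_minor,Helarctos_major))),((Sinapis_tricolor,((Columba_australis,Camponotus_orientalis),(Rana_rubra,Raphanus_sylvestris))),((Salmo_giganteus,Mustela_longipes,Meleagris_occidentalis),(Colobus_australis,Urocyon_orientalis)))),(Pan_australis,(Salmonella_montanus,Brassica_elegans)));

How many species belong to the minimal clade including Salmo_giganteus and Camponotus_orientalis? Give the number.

10

The MRCA of Salmo_giganteus and Camponotus_orientalis is the node subtending ((Sinapis_tricolor,((Columba_australis,Camponotus_orientalis),(Rana_rubra,Raphanus_sylvestris))),((Salmo_giganteus,Mustela_longipes,Meleagris_occidentalis),(Colobus_australis,Urocyon_orientalis))).
That clade contains 10 terminal taxa: Camponotus_orientalis, Colobus_australis, Columba_australis, Meleagris_occidentalis, Mustela_longipes, Rana_rubra, Raphanus_sylvestris, Salmo_giganteus, Sinapis_tricolor, Urocyon_orientalis.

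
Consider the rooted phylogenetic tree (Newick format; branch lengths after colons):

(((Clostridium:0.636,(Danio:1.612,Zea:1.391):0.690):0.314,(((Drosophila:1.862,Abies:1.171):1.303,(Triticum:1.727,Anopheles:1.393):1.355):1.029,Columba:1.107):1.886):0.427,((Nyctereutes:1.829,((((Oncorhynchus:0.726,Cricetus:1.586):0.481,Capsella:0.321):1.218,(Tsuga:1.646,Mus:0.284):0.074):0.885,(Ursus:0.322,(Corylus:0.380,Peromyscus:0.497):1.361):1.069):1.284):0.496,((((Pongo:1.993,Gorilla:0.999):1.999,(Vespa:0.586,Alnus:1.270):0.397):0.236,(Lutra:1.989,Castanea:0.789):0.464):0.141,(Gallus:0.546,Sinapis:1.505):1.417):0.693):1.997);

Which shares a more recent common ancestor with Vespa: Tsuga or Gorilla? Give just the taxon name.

The MRCA of Vespa and Gorilla subtends ((Pongo,Gorilla),(Vespa,Alnus)) (4 taxa).
The MRCA of Vespa and Tsuga subtends ((Nyctereutes,((((Oncorhynchus,Cricetus),Capsella),(Tsuga,Mus)),(Ursus,(Corylus,Peromyscus)))),((((Pongo,Gorilla),(Vespa,Alnus)),(Lutra,Castanea)),(Gallus,Sinapis))) (17 taxa).
The first is nested inside the second, so Vespa shares a more recent common ancestor with Gorilla.

Gorilla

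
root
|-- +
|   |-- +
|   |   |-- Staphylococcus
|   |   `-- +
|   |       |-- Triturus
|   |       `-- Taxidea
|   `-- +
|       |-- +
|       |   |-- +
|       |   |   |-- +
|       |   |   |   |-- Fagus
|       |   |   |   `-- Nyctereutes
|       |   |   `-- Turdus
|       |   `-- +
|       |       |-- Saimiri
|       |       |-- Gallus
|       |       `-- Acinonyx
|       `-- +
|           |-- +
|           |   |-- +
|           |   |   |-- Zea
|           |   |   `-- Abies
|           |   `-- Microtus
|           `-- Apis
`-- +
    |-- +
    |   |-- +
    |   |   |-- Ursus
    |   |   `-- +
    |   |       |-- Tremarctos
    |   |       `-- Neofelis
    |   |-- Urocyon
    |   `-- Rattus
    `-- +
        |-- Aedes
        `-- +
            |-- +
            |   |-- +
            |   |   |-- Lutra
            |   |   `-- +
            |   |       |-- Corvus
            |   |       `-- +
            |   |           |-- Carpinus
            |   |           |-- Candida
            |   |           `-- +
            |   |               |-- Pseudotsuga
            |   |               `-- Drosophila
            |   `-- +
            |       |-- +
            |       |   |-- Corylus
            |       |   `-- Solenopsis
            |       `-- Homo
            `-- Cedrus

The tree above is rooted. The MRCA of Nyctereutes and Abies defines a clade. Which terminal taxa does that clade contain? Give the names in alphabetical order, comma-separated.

Abies, Acinonyx, Apis, Fagus, Gallus, Microtus, Nyctereutes, Saimiri, Turdus, Zea

Tracing Nyctereutes: it sits inside (Fagus,Nyctereutes).
Tracing Abies: it sits inside (Zea,Abies).
The smallest clade enclosing both is ((((Fagus,Nyctereutes),Turdus),(Saimiri,Gallus,Acinonyx)),(((Zea,Abies),Microtus),Apis)); the answer is its 10 terminal taxa in alphabetical order.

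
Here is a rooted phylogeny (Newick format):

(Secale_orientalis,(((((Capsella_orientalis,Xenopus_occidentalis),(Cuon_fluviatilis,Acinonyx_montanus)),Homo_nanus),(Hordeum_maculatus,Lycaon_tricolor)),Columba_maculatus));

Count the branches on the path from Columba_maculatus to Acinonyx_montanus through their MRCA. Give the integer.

6

The MRCA of Columba_maculatus and Acinonyx_montanus is the node subtending (((((Capsella_orientalis,Xenopus_occidentalis),(Cuon_fluviatilis,Acinonyx_montanus)),Homo_nanus),(Hordeum_maculatus,Lycaon_tricolor)),Columba_maculatus).
From Columba_maculatus up to that node: 1 branch. From Acinonyx_montanus up to the same node: 5 branches. Total: 1 + 5 = 6.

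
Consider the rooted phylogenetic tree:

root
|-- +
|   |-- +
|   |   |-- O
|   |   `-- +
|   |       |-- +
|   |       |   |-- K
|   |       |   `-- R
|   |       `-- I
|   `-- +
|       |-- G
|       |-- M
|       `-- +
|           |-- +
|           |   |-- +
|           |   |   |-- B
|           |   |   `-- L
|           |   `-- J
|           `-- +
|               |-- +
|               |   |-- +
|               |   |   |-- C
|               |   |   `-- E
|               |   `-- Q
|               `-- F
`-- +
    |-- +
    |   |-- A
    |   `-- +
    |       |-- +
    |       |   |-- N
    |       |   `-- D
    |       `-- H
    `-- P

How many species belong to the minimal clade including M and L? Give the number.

The MRCA of M and L is the node subtending (G,M,(((B,L),J),(((C,E),Q),F))).
That clade contains 9 terminal taxa: B, C, E, F, G, J, L, M, Q.

9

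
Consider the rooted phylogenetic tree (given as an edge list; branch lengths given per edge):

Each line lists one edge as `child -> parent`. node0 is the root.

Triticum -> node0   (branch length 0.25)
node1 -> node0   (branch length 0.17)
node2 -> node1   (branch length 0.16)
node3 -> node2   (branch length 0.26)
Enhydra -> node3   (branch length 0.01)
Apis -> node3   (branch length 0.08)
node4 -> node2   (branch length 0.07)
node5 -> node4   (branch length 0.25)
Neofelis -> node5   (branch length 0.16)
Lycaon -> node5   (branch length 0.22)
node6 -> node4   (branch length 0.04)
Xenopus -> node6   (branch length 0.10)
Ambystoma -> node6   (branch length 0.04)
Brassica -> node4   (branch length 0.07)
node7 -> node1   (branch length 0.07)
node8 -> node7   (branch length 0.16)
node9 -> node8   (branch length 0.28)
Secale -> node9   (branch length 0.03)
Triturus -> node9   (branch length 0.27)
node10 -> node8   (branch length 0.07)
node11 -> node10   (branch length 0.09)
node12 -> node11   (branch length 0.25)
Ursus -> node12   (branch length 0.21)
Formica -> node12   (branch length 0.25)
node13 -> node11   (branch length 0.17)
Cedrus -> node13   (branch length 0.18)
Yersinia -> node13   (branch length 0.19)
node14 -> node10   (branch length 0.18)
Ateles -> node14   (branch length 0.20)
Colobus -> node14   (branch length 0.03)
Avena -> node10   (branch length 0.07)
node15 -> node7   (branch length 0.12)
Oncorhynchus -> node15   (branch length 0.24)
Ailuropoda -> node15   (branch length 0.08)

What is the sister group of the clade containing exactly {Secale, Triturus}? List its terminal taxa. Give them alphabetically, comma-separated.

The clade containing exactly {Secale, Triturus} attaches to the tree at the node subtending ((Secale,Triturus),(((Ursus,Formica),(Cedrus,Yersinia)),(Ateles,Colobus),Avena)).
The other lineage descending from that same node — the sister group — is (((Ursus,Formica),(Cedrus,Yersinia)),(Ateles,Colobus),Avena); its 7 tips in alphabetical order are the answer.

Ateles, Avena, Cedrus, Colobus, Formica, Ursus, Yersinia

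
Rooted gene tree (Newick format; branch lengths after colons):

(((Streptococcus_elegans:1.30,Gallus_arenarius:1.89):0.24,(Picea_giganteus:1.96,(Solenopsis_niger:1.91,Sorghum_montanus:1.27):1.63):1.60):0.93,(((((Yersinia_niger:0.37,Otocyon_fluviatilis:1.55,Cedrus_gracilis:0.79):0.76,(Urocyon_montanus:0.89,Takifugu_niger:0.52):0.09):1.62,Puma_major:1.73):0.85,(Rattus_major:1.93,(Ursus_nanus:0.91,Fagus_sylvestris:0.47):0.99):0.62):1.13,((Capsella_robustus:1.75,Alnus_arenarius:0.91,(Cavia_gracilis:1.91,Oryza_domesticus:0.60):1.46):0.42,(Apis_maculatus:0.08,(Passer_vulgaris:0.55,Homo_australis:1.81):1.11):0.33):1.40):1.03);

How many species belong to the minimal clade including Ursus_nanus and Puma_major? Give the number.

9

The MRCA of Ursus_nanus and Puma_major is the node subtending ((((Yersinia_niger,Otocyon_fluviatilis,Cedrus_gracilis),(Urocyon_montanus,Takifugu_niger)),Puma_major),(Rattus_major,(Ursus_nanus,Fagus_sylvestris))).
That clade contains 9 terminal taxa: Cedrus_gracilis, Fagus_sylvestris, Otocyon_fluviatilis, Puma_major, Rattus_major, Takifugu_niger, Urocyon_montanus, Ursus_nanus, Yersinia_niger.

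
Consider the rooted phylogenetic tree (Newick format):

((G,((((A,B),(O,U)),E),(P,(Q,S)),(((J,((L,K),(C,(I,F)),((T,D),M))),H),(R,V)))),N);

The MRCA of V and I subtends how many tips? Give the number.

12

The MRCA of V and I is the node subtending (((J,((L,K),(C,(I,F)),((T,D),M))),H),(R,V)).
That clade contains 12 terminal taxa: C, D, F, H, I, J, K, L, M, R, T, V.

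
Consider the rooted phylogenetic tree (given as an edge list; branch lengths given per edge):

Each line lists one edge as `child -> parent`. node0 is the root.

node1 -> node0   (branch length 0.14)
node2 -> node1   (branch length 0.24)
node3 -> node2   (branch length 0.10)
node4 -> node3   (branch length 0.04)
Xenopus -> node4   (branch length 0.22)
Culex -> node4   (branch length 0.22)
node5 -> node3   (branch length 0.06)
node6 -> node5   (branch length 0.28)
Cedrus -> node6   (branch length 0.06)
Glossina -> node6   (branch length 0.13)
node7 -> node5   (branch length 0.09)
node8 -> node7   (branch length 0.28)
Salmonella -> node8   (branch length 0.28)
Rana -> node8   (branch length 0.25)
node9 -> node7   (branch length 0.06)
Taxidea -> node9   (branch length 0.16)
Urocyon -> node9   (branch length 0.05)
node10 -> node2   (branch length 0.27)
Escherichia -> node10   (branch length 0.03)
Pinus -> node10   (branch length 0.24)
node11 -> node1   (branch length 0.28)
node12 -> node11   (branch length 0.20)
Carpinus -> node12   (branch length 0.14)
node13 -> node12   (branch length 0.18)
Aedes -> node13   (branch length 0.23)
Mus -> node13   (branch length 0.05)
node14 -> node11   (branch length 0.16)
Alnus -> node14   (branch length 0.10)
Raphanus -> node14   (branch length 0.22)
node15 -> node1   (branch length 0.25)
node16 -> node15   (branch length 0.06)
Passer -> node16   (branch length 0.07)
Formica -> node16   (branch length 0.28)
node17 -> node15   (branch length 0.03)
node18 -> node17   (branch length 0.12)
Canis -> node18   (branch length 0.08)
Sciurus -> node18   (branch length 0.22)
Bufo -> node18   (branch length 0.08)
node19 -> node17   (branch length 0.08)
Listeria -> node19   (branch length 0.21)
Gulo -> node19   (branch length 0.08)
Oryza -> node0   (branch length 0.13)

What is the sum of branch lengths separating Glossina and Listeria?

1.38

The path runs Glossina → … → MRCA → … → Listeria; the MRCA is the node subtending ((((Xenopus,Culex),((Cedrus,Glossina),((Salmonella,Rana),(Taxidea,Urocyon)))),(Escherichia,Pinus)),((Carpinus,(Aedes,Mus)),(Alnus,Raphanus)),((Passer,Formica),((Canis,Sciurus,Bufo),(Listeria,Gulo)))).
Branch lengths along that path: 0.13 + 0.28 + 0.06 + 0.10 + 0.24 + 0.25 + 0.03 + 0.08 + 0.21 = 1.38.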